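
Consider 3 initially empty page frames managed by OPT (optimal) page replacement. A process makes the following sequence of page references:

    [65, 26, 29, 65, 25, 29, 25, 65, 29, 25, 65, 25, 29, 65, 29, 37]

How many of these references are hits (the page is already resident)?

65 -> fault, frames (65)
26 -> fault, frames (65 26)
29 -> fault, frames (65 26 29)
65 -> hit
25 -> fault, evict 26, frames (65 29 25)
29 -> hit
25 -> hit
65 -> hit
29 -> hit
25 -> hit
65 -> hit
25 -> hit
29 -> hit
65 -> hit
29 -> hit
37 -> fault, evict 25, frames (65 29 37)
Hits: 11.

11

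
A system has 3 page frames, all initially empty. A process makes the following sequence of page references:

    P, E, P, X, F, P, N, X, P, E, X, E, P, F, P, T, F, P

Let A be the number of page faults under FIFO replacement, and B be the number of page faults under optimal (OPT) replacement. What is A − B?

3

Under FIFO: F F . F F F F F . F . . F F . F . . → 11 faults.
Under OPT: F F . F F . F . . F . . . F . F . . → 8 faults.
A − B = 11 − 8 = 3.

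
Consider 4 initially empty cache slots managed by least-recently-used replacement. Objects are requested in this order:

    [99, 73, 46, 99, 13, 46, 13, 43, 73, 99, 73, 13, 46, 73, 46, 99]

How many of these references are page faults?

8

99: miss, frames [99]
73: miss, frames [99, 73]
46: miss, frames [99, 73, 46]
99: hit
13: miss, frames [73, 46, 99, 13]
46: hit
13: hit
43: miss, evict 73, frames [99, 46, 13, 43]
73: miss, evict 99, frames [46, 13, 43, 73]
99: miss, evict 46, frames [13, 43, 73, 99]
73: hit
13: hit
46: miss, evict 43, frames [99, 73, 13, 46]
73: hit
46: hit
99: hit
Page faults: 8.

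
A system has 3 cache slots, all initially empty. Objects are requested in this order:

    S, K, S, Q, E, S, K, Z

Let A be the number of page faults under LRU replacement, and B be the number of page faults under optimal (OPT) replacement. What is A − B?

Under LRU: F F . F F . F F → 6 faults.
Under OPT: F F . F F . . F → 5 faults.
A − B = 6 − 5 = 1.

1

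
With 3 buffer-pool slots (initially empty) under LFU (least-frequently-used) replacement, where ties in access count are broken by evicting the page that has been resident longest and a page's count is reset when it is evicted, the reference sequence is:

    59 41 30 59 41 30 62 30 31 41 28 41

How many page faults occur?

59 -> miss, frames (59)
41 -> miss, frames (59 41)
30 -> miss, frames (59 41 30)
59 -> hit
41 -> hit
30 -> hit
62 -> miss, evict 59, frames (41 30 62)
30 -> hit
31 -> miss, evict 62, frames (41 30 31)
41 -> hit
28 -> miss, evict 31, frames (41 30 28)
41 -> hit
Page faults: 6.

6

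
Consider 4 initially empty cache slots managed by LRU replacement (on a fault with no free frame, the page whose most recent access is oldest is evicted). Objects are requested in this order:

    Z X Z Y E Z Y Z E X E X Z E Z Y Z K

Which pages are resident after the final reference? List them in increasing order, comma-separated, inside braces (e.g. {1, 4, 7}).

{E, K, Y, Z}

Z: miss, frames {Z}
X: miss, frames {Z,X}
Z: hit
Y: miss, frames {X,Z,Y}
E: miss, frames {X,Z,Y,E}
Z: hit
Y: hit
Z: hit
E: hit
X: hit
E: hit
X: hit
Z: hit
E: hit
Z: hit
Y: hit
Z: hit
K: miss, evict X, frames {E,Y,Z,K}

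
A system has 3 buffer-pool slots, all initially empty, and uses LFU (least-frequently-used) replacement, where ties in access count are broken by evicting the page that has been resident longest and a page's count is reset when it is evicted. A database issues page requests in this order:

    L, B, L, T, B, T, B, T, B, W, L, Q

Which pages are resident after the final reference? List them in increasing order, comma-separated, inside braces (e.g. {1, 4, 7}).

{B, Q, T}

L → fault, frames [L]
B → fault, frames [L, B]
L → hit
T → fault, frames [L, B, T]
B → hit
T → hit
B → hit
T → hit
B → hit
W → fault, evict L, frames [B, T, W]
L → fault, evict W, frames [B, T, L]
Q → fault, evict L, frames [B, T, Q]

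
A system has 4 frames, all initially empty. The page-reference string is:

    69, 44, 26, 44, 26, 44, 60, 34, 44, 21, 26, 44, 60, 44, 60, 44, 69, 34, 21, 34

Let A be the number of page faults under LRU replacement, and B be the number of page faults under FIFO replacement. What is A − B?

Under LRU: F F F . . . F F . F F . F . . . F F F . → 11 faults.
Under FIFO: F F F . . . F F . F . F . . . . F . . . → 8 faults.
A − B = 11 − 8 = 3.

3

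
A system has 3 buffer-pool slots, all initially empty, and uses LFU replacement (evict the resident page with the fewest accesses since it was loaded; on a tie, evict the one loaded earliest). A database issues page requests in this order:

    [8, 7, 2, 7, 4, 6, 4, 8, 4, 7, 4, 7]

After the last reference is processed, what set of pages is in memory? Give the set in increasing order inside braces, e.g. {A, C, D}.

{4, 7, 8}

8: fault, frames (8)
7: fault, frames (8 7)
2: fault, frames (8 7 2)
7: hit
4: fault, evict 8, frames (7 2 4)
6: fault, evict 2, frames (7 4 6)
4: hit
8: fault, evict 6, frames (7 4 8)
4: hit
7: hit
4: hit
7: hit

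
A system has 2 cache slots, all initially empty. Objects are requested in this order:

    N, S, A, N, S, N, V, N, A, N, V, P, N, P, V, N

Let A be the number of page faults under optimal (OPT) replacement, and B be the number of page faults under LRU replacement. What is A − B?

Under OPT: F F F . F . F . F . F F . . F . → 9 faults.
Under LRU: F F F F F . F . F . F F F . F F → 12 faults.
A − B = 9 − 12 = -3.

-3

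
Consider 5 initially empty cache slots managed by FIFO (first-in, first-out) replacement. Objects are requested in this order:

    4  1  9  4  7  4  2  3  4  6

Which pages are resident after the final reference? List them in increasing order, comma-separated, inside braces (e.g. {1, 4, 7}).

{2, 3, 4, 6, 7}

4 → fault, frames (4)
1 → fault, frames (4 1)
9 → fault, frames (4 1 9)
4 → hit
7 → fault, frames (4 1 9 7)
4 → hit
2 → fault, frames (4 1 9 7 2)
3 → fault, evict 4, frames (1 9 7 2 3)
4 → fault, evict 1, frames (9 7 2 3 4)
6 → fault, evict 9, frames (7 2 3 4 6)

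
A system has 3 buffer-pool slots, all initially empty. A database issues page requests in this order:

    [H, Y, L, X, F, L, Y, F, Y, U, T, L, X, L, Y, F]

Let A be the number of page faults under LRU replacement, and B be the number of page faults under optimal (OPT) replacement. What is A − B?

Under LRU: F F F F F . F . . F F F F . F F → 12 faults.
Under OPT: F F F F F . . . . F F . F . . F → 9 faults.
A − B = 12 − 9 = 3.

3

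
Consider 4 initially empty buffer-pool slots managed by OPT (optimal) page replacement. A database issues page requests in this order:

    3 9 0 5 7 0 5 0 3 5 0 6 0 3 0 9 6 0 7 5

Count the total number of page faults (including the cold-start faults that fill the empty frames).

3 -> fault, frames {3}
9 -> fault, frames {3,9}
0 -> fault, frames {3,9,0}
5 -> fault, frames {3,9,0,5}
7 -> fault, evict 9, frames {3,0,5,7}
0 -> hit
5 -> hit
0 -> hit
3 -> hit
5 -> hit
0 -> hit
6 -> fault, evict 5, frames {3,0,7,6}
0 -> hit
3 -> hit
0 -> hit
9 -> fault, evict 3, frames {0,7,6,9}
6 -> hit
0 -> hit
7 -> hit
5 -> fault, evict 9, frames {0,7,6,5}
Page faults: 8.

8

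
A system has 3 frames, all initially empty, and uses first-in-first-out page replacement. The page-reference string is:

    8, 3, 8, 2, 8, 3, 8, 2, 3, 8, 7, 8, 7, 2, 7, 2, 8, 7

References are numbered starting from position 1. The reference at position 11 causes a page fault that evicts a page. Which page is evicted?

pos 1: 8: miss, frames (8)
pos 2: 3: miss, frames (8 3)
pos 3: 8: hit
pos 4: 2: miss, frames (8 3 2)
pos 5: 8: hit
pos 6: 3: hit
pos 7: 8: hit
pos 8: 2: hit
pos 9: 3: hit
pos 10: 8: hit
pos 11: 7: miss, evict 8, frames (3 2 7)
At position 11, page 8 is evicted.

8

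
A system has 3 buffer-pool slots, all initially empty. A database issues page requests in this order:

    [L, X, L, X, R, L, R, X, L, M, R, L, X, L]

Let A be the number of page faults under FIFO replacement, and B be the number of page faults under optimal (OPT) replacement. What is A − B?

Under FIFO: F F . . F . . . . F . F F . → 6 faults.
Under OPT: F F . . F . . . . F . . F . → 5 faults.
A − B = 6 − 5 = 1.

1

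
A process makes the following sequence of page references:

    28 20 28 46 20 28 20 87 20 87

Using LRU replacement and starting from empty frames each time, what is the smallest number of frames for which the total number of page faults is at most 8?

2

f=1: 10 faults
f=2: 6 faults
f=3: 4 faults
f=4: 4 faults
Smallest f with faults ≤ 8 is 2.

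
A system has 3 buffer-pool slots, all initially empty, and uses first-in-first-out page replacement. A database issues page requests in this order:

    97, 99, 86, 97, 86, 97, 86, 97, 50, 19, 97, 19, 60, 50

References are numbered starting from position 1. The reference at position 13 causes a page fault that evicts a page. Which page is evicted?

pos 1: 97 → miss, frames [97]
pos 2: 99 → miss, frames [97, 99]
pos 3: 86 → miss, frames [97, 99, 86]
pos 4: 97 → hit
pos 5: 86 → hit
pos 6: 97 → hit
pos 7: 86 → hit
pos 8: 97 → hit
pos 9: 50 → miss, evict 97, frames [99, 86, 50]
pos 10: 19 → miss, evict 99, frames [86, 50, 19]
pos 11: 97 → miss, evict 86, frames [50, 19, 97]
pos 12: 19 → hit
pos 13: 60 → miss, evict 50, frames [19, 97, 60]
At position 13, page 50 is evicted.

50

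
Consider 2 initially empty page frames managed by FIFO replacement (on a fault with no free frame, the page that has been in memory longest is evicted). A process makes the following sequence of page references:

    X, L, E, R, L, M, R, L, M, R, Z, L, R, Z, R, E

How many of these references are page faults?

15

X → miss, frames [X]
L → miss, frames [X, L]
E → miss, evict X, frames [L, E]
R → miss, evict L, frames [E, R]
L → miss, evict E, frames [R, L]
M → miss, evict R, frames [L, M]
R → miss, evict L, frames [M, R]
L → miss, evict M, frames [R, L]
M → miss, evict R, frames [L, M]
R → miss, evict L, frames [M, R]
Z → miss, evict M, frames [R, Z]
L → miss, evict R, frames [Z, L]
R → miss, evict Z, frames [L, R]
Z → miss, evict L, frames [R, Z]
R → hit
E → miss, evict R, frames [Z, E]
Page faults: 15.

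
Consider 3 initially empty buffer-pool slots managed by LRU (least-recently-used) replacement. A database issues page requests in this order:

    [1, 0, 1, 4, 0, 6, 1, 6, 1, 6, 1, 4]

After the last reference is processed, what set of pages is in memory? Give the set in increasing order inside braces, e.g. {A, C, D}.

1 -> fault, frames (1)
0 -> fault, frames (1 0)
1 -> hit
4 -> fault, frames (0 1 4)
0 -> hit
6 -> fault, evict 1, frames (4 0 6)
1 -> fault, evict 4, frames (0 6 1)
6 -> hit
1 -> hit
6 -> hit
1 -> hit
4 -> fault, evict 0, frames (6 1 4)

{1, 4, 6}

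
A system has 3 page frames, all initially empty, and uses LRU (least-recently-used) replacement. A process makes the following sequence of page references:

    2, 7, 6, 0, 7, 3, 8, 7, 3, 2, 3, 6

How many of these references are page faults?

8

2 -> miss, frames [2]
7 -> miss, frames [2, 7]
6 -> miss, frames [2, 7, 6]
0 -> miss, evict 2, frames [7, 6, 0]
7 -> hit
3 -> miss, evict 6, frames [0, 7, 3]
8 -> miss, evict 0, frames [7, 3, 8]
7 -> hit
3 -> hit
2 -> miss, evict 8, frames [7, 3, 2]
3 -> hit
6 -> miss, evict 7, frames [2, 3, 6]
Page faults: 8.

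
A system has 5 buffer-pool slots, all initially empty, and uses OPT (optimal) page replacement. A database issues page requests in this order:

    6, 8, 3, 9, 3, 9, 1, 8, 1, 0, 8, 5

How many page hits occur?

5

6: fault, frames [6]
8: fault, frames [6, 8]
3: fault, frames [6, 8, 3]
9: fault, frames [6, 8, 3, 9]
3: hit
9: hit
1: fault, frames [6, 8, 3, 9, 1]
8: hit
1: hit
0: fault, evict 1, frames [6, 8, 3, 9, 0]
8: hit
5: fault, evict 0, frames [6, 8, 3, 9, 5]
Hits: 5.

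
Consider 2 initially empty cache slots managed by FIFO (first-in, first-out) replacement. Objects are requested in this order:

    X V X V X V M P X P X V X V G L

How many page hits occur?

8

X: miss, frames (X)
V: miss, frames (X V)
X: hit
V: hit
X: hit
V: hit
M: miss, evict X, frames (V M)
P: miss, evict V, frames (M P)
X: miss, evict M, frames (P X)
P: hit
X: hit
V: miss, evict P, frames (X V)
X: hit
V: hit
G: miss, evict X, frames (V G)
L: miss, evict V, frames (G L)
Hits: 8.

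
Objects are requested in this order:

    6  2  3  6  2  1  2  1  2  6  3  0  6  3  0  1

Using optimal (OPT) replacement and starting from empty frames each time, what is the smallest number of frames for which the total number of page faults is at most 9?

3

f=1: 16 faults
f=2: 10 faults
f=3: 7 faults
f=4: 5 faults
f=5: 5 faults
Smallest f with faults ≤ 9 is 3.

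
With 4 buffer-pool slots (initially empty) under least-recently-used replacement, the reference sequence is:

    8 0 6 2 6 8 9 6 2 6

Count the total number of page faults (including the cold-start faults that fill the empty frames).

5

8 → miss, frames [8]
0 → miss, frames [8, 0]
6 → miss, frames [8, 0, 6]
2 → miss, frames [8, 0, 6, 2]
6 → hit
8 → hit
9 → miss, evict 0, frames [2, 6, 8, 9]
6 → hit
2 → hit
6 → hit
Page faults: 5.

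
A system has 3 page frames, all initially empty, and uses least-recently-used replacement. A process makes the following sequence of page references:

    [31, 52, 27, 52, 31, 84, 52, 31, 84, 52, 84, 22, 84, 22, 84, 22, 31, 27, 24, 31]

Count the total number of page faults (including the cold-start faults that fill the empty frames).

8

31 → miss, frames (31)
52 → miss, frames (31 52)
27 → miss, frames (31 52 27)
52 → hit
31 → hit
84 → miss, evict 27, frames (52 31 84)
52 → hit
31 → hit
84 → hit
52 → hit
84 → hit
22 → miss, evict 31, frames (52 84 22)
84 → hit
22 → hit
84 → hit
22 → hit
31 → miss, evict 52, frames (84 22 31)
27 → miss, evict 84, frames (22 31 27)
24 → miss, evict 22, frames (31 27 24)
31 → hit
Page faults: 8.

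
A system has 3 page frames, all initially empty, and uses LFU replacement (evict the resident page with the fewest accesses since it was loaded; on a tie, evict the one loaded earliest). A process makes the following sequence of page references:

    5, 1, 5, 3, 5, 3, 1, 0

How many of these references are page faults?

4

5: fault, frames (5)
1: fault, frames (5 1)
5: hit
3: fault, frames (5 1 3)
5: hit
3: hit
1: hit
0: fault, evict 1, frames (5 3 0)
Page faults: 4.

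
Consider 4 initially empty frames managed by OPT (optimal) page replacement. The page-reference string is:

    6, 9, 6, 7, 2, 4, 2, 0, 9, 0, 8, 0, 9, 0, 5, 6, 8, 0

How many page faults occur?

8

6: miss, frames (6)
9: miss, frames (6 9)
6: hit
7: miss, frames (6 9 7)
2: miss, frames (6 9 7 2)
4: miss, evict 7, frames (6 9 2 4)
2: hit
0: miss, evict 4, frames (6 9 2 0)
9: hit
0: hit
8: miss, evict 2, frames (6 9 0 8)
0: hit
9: hit
0: hit
5: miss, evict 9, frames (6 0 8 5)
6: hit
8: hit
0: hit
Page faults: 8.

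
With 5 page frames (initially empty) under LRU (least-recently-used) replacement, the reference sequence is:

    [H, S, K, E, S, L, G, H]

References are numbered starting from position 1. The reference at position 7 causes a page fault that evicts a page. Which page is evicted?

H

pos 1: H → miss, frames {H}
pos 2: S → miss, frames {H,S}
pos 3: K → miss, frames {H,S,K}
pos 4: E → miss, frames {H,S,K,E}
pos 5: S → hit
pos 6: L → miss, frames {H,K,E,S,L}
pos 7: G → miss, evict H, frames {K,E,S,L,G}
At position 7, page H is evicted.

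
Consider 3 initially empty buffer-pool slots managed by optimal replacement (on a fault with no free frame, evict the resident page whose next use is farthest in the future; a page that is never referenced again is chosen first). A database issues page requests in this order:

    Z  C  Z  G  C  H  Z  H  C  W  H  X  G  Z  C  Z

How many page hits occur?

8

Z: miss, frames {Z}
C: miss, frames {Z,C}
Z: hit
G: miss, frames {Z,C,G}
C: hit
H: miss, evict G, frames {Z,C,H}
Z: hit
H: hit
C: hit
W: miss, evict C, frames {Z,H,W}
H: hit
X: miss, evict W, frames {Z,H,X}
G: miss, evict X, frames {Z,H,G}
Z: hit
C: miss, evict G, frames {Z,H,C}
Z: hit
Hits: 8.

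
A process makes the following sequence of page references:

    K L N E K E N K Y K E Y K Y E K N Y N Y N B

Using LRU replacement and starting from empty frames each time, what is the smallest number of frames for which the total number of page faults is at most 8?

4

f=1: 22 faults
f=2: 16 faults
f=3: 10 faults
f=4: 6 faults
f=5: 6 faults
f=6: 6 faults
Smallest f with faults ≤ 8 is 4.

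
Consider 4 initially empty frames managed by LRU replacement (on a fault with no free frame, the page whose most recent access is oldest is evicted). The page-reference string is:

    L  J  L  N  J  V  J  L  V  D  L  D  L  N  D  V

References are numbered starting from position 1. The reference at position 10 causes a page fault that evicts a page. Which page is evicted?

pos 1: L -> miss, frames [L]
pos 2: J -> miss, frames [L, J]
pos 3: L -> hit
pos 4: N -> miss, frames [J, L, N]
pos 5: J -> hit
pos 6: V -> miss, frames [L, N, J, V]
pos 7: J -> hit
pos 8: L -> hit
pos 9: V -> hit
pos 10: D -> miss, evict N, frames [J, L, V, D]
At position 10, page N is evicted.

N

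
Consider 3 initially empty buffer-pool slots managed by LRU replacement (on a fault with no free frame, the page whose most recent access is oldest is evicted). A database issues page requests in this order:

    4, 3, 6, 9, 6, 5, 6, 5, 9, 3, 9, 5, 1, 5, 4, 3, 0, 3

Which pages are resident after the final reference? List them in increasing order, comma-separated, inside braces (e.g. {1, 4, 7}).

{0, 3, 4}

4 → fault, frames [4]
3 → fault, frames [4, 3]
6 → fault, frames [4, 3, 6]
9 → fault, evict 4, frames [3, 6, 9]
6 → hit
5 → fault, evict 3, frames [9, 6, 5]
6 → hit
5 → hit
9 → hit
3 → fault, evict 6, frames [5, 9, 3]
9 → hit
5 → hit
1 → fault, evict 3, frames [9, 5, 1]
5 → hit
4 → fault, evict 9, frames [1, 5, 4]
3 → fault, evict 1, frames [5, 4, 3]
0 → fault, evict 5, frames [4, 3, 0]
3 → hit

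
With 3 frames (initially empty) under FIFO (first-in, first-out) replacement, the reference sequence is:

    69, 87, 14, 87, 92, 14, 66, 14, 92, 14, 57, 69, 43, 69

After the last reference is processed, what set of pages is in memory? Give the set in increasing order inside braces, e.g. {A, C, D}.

69: miss, frames [69]
87: miss, frames [69, 87]
14: miss, frames [69, 87, 14]
87: hit
92: miss, evict 69, frames [87, 14, 92]
14: hit
66: miss, evict 87, frames [14, 92, 66]
14: hit
92: hit
14: hit
57: miss, evict 14, frames [92, 66, 57]
69: miss, evict 92, frames [66, 57, 69]
43: miss, evict 66, frames [57, 69, 43]
69: hit

{43, 57, 69}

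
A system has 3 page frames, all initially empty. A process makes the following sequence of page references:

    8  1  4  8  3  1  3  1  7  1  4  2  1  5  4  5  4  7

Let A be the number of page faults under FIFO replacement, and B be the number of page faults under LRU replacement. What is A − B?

Under FIFO: F F F . F . . . F F F F . F . . . F → 10 faults.
Under LRU: F F F . F F . . F . F F . F F . . F → 11 faults.
A − B = 10 − 11 = -1.

-1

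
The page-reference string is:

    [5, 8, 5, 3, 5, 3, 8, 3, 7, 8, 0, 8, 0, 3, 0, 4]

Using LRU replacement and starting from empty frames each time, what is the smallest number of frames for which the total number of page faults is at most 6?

4

f=1: 16 faults
f=2: 9 faults
f=3: 7 faults
f=4: 6 faults
f=5: 6 faults
f=6: 6 faults
Smallest f with faults ≤ 6 is 4.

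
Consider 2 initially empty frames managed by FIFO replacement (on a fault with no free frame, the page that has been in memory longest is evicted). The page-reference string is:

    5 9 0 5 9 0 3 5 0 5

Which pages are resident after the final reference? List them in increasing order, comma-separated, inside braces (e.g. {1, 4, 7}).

{0, 5}

5 → miss, frames {5}
9 → miss, frames {5,9}
0 → miss, evict 5, frames {9,0}
5 → miss, evict 9, frames {0,5}
9 → miss, evict 0, frames {5,9}
0 → miss, evict 5, frames {9,0}
3 → miss, evict 9, frames {0,3}
5 → miss, evict 0, frames {3,5}
0 → miss, evict 3, frames {5,0}
5 → hit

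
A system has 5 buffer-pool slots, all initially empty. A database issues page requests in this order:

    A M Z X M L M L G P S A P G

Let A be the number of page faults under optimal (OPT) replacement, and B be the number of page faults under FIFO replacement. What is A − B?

-1

Under OPT: F F F F . F . . F F F . . . → 8 faults.
Under FIFO: F F F F . F . . F F F F . . → 9 faults.
A − B = 8 − 9 = -1.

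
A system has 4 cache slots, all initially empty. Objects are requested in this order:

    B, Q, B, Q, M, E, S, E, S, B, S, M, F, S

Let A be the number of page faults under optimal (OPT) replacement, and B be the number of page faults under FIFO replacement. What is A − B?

Under OPT: F F . . F F F . . . . . F . → 6 faults.
Under FIFO: F F . . F F F . . F . . F . → 7 faults.
A − B = 6 − 7 = -1.

-1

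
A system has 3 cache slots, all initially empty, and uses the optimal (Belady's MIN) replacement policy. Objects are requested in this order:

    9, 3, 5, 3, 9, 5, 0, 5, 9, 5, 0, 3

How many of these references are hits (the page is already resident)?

9 -> miss, frames (9)
3 -> miss, frames (9 3)
5 -> miss, frames (9 3 5)
3 -> hit
9 -> hit
5 -> hit
0 -> miss, evict 3, frames (9 5 0)
5 -> hit
9 -> hit
5 -> hit
0 -> hit
3 -> miss, evict 0, frames (9 5 3)
Hits: 7.

7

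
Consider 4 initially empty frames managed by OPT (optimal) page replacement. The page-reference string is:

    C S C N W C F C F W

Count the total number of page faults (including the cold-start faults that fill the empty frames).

5

C → fault, frames {C}
S → fault, frames {C,S}
C → hit
N → fault, frames {C,S,N}
W → fault, frames {C,S,N,W}
C → hit
F → fault, evict N, frames {C,S,W,F}
C → hit
F → hit
W → hit
Page faults: 5.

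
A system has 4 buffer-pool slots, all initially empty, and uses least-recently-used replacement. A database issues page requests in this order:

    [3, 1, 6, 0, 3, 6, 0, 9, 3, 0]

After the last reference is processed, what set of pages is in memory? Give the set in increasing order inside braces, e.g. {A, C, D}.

{0, 3, 6, 9}

3 -> miss, frames {3}
1 -> miss, frames {3,1}
6 -> miss, frames {3,1,6}
0 -> miss, frames {3,1,6,0}
3 -> hit
6 -> hit
0 -> hit
9 -> miss, evict 1, frames {3,6,0,9}
3 -> hit
0 -> hit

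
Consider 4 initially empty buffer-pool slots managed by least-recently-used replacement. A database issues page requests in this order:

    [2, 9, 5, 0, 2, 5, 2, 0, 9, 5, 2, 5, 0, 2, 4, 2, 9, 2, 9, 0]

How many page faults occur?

6

2: miss, frames (2)
9: miss, frames (2 9)
5: miss, frames (2 9 5)
0: miss, frames (2 9 5 0)
2: hit
5: hit
2: hit
0: hit
9: hit
5: hit
2: hit
5: hit
0: hit
2: hit
4: miss, evict 9, frames (5 0 2 4)
2: hit
9: miss, evict 5, frames (0 4 2 9)
2: hit
9: hit
0: hit
Page faults: 6.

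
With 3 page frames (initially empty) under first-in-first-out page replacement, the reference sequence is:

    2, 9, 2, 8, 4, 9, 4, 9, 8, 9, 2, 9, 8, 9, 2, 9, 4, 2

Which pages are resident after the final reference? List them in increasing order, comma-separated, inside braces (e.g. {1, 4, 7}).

2 → miss, frames [2]
9 → miss, frames [2, 9]
2 → hit
8 → miss, frames [2, 9, 8]
4 → miss, evict 2, frames [9, 8, 4]
9 → hit
4 → hit
9 → hit
8 → hit
9 → hit
2 → miss, evict 9, frames [8, 4, 2]
9 → miss, evict 8, frames [4, 2, 9]
8 → miss, evict 4, frames [2, 9, 8]
9 → hit
2 → hit
9 → hit
4 → miss, evict 2, frames [9, 8, 4]
2 → miss, evict 9, frames [8, 4, 2]

{2, 4, 8}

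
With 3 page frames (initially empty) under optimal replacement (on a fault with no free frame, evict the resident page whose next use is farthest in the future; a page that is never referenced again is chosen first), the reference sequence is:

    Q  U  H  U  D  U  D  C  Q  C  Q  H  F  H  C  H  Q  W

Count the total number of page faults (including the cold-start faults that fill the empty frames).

9

Q → miss, frames [Q]
U → miss, frames [Q, U]
H → miss, frames [Q, U, H]
U → hit
D → miss, evict H, frames [Q, U, D]
U → hit
D → hit
C → miss, evict D, frames [Q, U, C]
Q → hit
C → hit
Q → hit
H → miss, evict U, frames [Q, C, H]
F → miss, evict Q, frames [C, H, F]
H → hit
C → hit
H → hit
Q → miss, evict F, frames [C, H, Q]
W → miss, evict Q, frames [C, H, W]
Page faults: 9.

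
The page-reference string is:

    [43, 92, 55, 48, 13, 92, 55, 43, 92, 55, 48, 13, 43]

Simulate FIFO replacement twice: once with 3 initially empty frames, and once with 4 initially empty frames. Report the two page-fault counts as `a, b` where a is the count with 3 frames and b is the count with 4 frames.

10, 11

3 frames: F F F F F F F F . . F F . → 10 faults.
4 frames: F F F F F . . F F F F F F → 11 faults.
11 > 10: adding a frame increased faults — Belady's anomaly.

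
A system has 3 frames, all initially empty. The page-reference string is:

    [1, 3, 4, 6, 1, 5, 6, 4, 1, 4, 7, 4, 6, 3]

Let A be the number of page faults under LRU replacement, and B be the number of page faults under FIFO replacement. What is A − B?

1

Under LRU: F F F F F F . F F . F . F F → 11 faults.
Under FIFO: F F F F F F . F . . F . F F → 10 faults.
A − B = 11 − 10 = 1.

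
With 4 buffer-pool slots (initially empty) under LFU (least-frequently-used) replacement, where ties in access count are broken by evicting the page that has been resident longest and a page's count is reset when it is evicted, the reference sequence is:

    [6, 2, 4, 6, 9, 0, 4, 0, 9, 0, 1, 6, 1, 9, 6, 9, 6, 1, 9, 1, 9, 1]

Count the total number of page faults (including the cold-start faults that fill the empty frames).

10

6 → miss, frames (6)
2 → miss, frames (6 2)
4 → miss, frames (6 2 4)
6 → hit
9 → miss, frames (6 2 4 9)
0 → miss, evict 2, frames (6 4 9 0)
4 → hit
0 → hit
9 → hit
0 → hit
1 → miss, evict 6, frames (4 9 0 1)
6 → miss, evict 1, frames (4 9 0 6)
1 → miss, evict 6, frames (4 9 0 1)
9 → hit
6 → miss, evict 1, frames (4 9 0 6)
9 → hit
6 → hit
1 → miss, evict 4, frames (9 0 6 1)
9 → hit
1 → hit
9 → hit
1 → hit
Page faults: 10.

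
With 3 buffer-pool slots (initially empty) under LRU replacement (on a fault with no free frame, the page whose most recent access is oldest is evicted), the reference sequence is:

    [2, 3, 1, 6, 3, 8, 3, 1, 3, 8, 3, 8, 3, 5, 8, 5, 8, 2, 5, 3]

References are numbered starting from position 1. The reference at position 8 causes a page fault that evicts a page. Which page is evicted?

pos 1: 2 -> miss, frames (2)
pos 2: 3 -> miss, frames (2 3)
pos 3: 1 -> miss, frames (2 3 1)
pos 4: 6 -> miss, evict 2, frames (3 1 6)
pos 5: 3 -> hit
pos 6: 8 -> miss, evict 1, frames (6 3 8)
pos 7: 3 -> hit
pos 8: 1 -> miss, evict 6, frames (8 3 1)
At position 8, page 6 is evicted.

6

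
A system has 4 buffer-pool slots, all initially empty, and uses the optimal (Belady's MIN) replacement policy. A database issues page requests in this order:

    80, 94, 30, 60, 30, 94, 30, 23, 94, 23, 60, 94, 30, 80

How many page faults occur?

6

80 → miss, frames {80}
94 → miss, frames {80,94}
30 → miss, frames {80,94,30}
60 → miss, frames {80,94,30,60}
30 → hit
94 → hit
30 → hit
23 → miss, evict 80, frames {94,30,60,23}
94 → hit
23 → hit
60 → hit
94 → hit
30 → hit
80 → miss, evict 23, frames {94,30,60,80}
Page faults: 6.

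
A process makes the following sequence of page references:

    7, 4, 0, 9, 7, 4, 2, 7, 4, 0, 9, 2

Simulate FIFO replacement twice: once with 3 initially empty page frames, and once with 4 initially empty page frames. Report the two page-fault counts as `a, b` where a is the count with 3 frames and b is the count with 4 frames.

9, 10

3 frames: F F F F F F F . . F F . → 9 faults.
4 frames: F F F F . . F F F F F F → 10 faults.
10 > 9: adding a frame increased faults — Belady's anomaly.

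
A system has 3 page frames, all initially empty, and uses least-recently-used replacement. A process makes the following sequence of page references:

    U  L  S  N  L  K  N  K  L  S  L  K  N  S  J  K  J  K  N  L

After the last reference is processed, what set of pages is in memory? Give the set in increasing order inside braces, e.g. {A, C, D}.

U -> miss, frames [U]
L -> miss, frames [U, L]
S -> miss, frames [U, L, S]
N -> miss, evict U, frames [L, S, N]
L -> hit
K -> miss, evict S, frames [N, L, K]
N -> hit
K -> hit
L -> hit
S -> miss, evict N, frames [K, L, S]
L -> hit
K -> hit
N -> miss, evict S, frames [L, K, N]
S -> miss, evict L, frames [K, N, S]
J -> miss, evict K, frames [N, S, J]
K -> miss, evict N, frames [S, J, K]
J -> hit
K -> hit
N -> miss, evict S, frames [J, K, N]
L -> miss, evict J, frames [K, N, L]

{K, L, N}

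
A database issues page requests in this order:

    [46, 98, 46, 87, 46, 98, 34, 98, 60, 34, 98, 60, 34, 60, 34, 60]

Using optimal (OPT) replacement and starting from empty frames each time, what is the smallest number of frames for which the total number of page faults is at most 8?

f=1: 16 faults
f=2: 8 faults
f=3: 5 faults
f=4: 5 faults
f=5: 5 faults
Smallest f with faults ≤ 8 is 2.

2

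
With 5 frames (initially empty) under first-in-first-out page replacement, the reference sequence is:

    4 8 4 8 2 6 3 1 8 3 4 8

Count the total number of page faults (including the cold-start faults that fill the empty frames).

4 -> fault, frames {4}
8 -> fault, frames {4,8}
4 -> hit
8 -> hit
2 -> fault, frames {4,8,2}
6 -> fault, frames {4,8,2,6}
3 -> fault, frames {4,8,2,6,3}
1 -> fault, evict 4, frames {8,2,6,3,1}
8 -> hit
3 -> hit
4 -> fault, evict 8, frames {2,6,3,1,4}
8 -> fault, evict 2, frames {6,3,1,4,8}
Page faults: 8.

8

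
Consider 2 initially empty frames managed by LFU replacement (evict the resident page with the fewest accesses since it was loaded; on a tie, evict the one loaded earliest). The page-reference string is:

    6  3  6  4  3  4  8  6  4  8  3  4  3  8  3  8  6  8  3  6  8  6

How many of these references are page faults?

6 -> miss, frames {6}
3 -> miss, frames {6,3}
6 -> hit
4 -> miss, evict 3, frames {6,4}
3 -> miss, evict 4, frames {6,3}
4 -> miss, evict 3, frames {6,4}
8 -> miss, evict 4, frames {6,8}
6 -> hit
4 -> miss, evict 8, frames {6,4}
8 -> miss, evict 4, frames {6,8}
3 -> miss, evict 8, frames {6,3}
4 -> miss, evict 3, frames {6,4}
3 -> miss, evict 4, frames {6,3}
8 -> miss, evict 3, frames {6,8}
3 -> miss, evict 8, frames {6,3}
8 -> miss, evict 3, frames {6,8}
6 -> hit
8 -> hit
3 -> miss, evict 8, frames {6,3}
6 -> hit
8 -> miss, evict 3, frames {6,8}
6 -> hit
Page faults: 16.

16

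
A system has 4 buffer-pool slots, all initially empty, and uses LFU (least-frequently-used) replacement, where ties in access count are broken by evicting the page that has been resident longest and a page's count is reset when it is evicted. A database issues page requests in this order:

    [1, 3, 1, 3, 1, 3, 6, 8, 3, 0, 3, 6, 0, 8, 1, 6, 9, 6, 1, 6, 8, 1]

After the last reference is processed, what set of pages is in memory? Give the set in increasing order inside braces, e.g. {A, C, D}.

1 -> fault, frames (1)
3 -> fault, frames (1 3)
1 -> hit
3 -> hit
1 -> hit
3 -> hit
6 -> fault, frames (1 3 6)
8 -> fault, frames (1 3 6 8)
3 -> hit
0 -> fault, evict 6, frames (1 3 8 0)
3 -> hit
6 -> fault, evict 8, frames (1 3 0 6)
0 -> hit
8 -> fault, evict 6, frames (1 3 0 8)
1 -> hit
6 -> fault, evict 8, frames (1 3 0 6)
9 -> fault, evict 6, frames (1 3 0 9)
6 -> fault, evict 9, frames (1 3 0 6)
1 -> hit
6 -> hit
8 -> fault, evict 0, frames (1 3 6 8)
1 -> hit

{1, 3, 6, 8}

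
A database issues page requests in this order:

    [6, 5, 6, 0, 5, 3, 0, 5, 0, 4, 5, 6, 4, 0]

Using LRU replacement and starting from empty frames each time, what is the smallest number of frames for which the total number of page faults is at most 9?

f=1: 14 faults
f=2: 12 faults
f=3: 7 faults
f=4: 6 faults
f=5: 5 faults
Smallest f with faults ≤ 9 is 3.

3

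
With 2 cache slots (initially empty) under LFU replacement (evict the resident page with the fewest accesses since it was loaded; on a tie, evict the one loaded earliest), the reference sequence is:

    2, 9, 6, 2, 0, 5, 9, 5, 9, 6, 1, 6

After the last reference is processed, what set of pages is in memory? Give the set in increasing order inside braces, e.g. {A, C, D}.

2: fault, frames {2}
9: fault, frames {2,9}
6: fault, evict 2, frames {9,6}
2: fault, evict 9, frames {6,2}
0: fault, evict 6, frames {2,0}
5: fault, evict 2, frames {0,5}
9: fault, evict 0, frames {5,9}
5: hit
9: hit
6: fault, evict 5, frames {9,6}
1: fault, evict 6, frames {9,1}
6: fault, evict 1, frames {9,6}

{6, 9}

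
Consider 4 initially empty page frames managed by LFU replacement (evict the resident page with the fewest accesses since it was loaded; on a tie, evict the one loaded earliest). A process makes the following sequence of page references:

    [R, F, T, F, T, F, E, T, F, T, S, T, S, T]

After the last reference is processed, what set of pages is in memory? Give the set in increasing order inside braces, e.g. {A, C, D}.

{E, F, S, T}

R -> miss, frames {R}
F -> miss, frames {R,F}
T -> miss, frames {R,F,T}
F -> hit
T -> hit
F -> hit
E -> miss, frames {R,F,T,E}
T -> hit
F -> hit
T -> hit
S -> miss, evict R, frames {F,T,E,S}
T -> hit
S -> hit
T -> hit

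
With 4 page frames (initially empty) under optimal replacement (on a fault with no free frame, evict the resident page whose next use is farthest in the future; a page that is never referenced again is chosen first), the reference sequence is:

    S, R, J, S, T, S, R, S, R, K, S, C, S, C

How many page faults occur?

S -> miss, frames (S)
R -> miss, frames (S R)
J -> miss, frames (S R J)
S -> hit
T -> miss, frames (S R J T)
S -> hit
R -> hit
S -> hit
R -> hit
K -> miss, evict T, frames (S R J K)
S -> hit
C -> miss, evict K, frames (S R J C)
S -> hit
C -> hit
Page faults: 6.

6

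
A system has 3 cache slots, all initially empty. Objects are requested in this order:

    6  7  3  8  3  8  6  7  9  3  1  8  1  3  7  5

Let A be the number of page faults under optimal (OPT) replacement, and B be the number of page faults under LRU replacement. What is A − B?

-3

Under OPT: F F F F . . . F F . F . . . F F → 9 faults.
Under LRU: F F F F . . F F F F F F . . F F → 12 faults.
A − B = 9 − 12 = -3.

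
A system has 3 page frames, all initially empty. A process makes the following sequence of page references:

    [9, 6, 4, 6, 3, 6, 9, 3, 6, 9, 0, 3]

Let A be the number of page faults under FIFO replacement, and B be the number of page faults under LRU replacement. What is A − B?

1

Under FIFO: F F F . F . F . F . F F → 8 faults.
Under LRU: F F F . F . F . . . F F → 7 faults.
A − B = 8 − 7 = 1.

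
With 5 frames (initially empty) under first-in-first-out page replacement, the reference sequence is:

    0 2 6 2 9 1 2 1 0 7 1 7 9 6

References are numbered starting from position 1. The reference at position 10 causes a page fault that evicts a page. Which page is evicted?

0

pos 1: 0: fault, frames {0}
pos 2: 2: fault, frames {0,2}
pos 3: 6: fault, frames {0,2,6}
pos 4: 2: hit
pos 5: 9: fault, frames {0,2,6,9}
pos 6: 1: fault, frames {0,2,6,9,1}
pos 7: 2: hit
pos 8: 1: hit
pos 9: 0: hit
pos 10: 7: fault, evict 0, frames {2,6,9,1,7}
At position 10, page 0 is evicted.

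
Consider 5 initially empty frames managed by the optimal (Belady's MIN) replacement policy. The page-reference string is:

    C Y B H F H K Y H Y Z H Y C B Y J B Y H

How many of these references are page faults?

C: fault, frames {C}
Y: fault, frames {C,Y}
B: fault, frames {C,Y,B}
H: fault, frames {C,Y,B,H}
F: fault, frames {C,Y,B,H,F}
H: hit
K: fault, evict F, frames {C,Y,B,H,K}
Y: hit
H: hit
Y: hit
Z: fault, evict K, frames {C,Y,B,H,Z}
H: hit
Y: hit
C: hit
B: hit
Y: hit
J: fault, evict Z, frames {C,Y,B,H,J}
B: hit
Y: hit
H: hit
Page faults: 8.

8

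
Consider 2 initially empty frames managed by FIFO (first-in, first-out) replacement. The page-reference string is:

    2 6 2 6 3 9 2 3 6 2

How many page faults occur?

2: miss, frames [2]
6: miss, frames [2, 6]
2: hit
6: hit
3: miss, evict 2, frames [6, 3]
9: miss, evict 6, frames [3, 9]
2: miss, evict 3, frames [9, 2]
3: miss, evict 9, frames [2, 3]
6: miss, evict 2, frames [3, 6]
2: miss, evict 3, frames [6, 2]
Page faults: 8.

8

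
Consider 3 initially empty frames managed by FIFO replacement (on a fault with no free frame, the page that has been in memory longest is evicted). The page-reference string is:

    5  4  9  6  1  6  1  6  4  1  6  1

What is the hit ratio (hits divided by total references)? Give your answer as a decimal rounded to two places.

0.50

5 → fault, frames [5]
4 → fault, frames [5, 4]
9 → fault, frames [5, 4, 9]
6 → fault, evict 5, frames [4, 9, 6]
1 → fault, evict 4, frames [9, 6, 1]
6 → hit
1 → hit
6 → hit
4 → fault, evict 9, frames [6, 1, 4]
1 → hit
6 → hit
1 → hit
Hits: 6 of 12 references → 6/12 = 0.5000.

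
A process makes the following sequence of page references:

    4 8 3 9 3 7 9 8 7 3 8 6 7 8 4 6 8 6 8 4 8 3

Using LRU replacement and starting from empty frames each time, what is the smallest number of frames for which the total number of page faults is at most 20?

2

f=1: 22 faults
f=2: 18 faults
f=3: 12 faults
f=4: 8 faults
f=5: 7 faults
f=6: 6 faults
Smallest f with faults ≤ 20 is 2.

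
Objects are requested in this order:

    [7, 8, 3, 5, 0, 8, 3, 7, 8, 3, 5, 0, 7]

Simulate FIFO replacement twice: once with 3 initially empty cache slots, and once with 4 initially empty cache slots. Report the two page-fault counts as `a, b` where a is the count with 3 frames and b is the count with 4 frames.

3 frames: F F F F F F F F . . F F . → 10 faults.
4 frames: F F F F F . . F F F F F F → 11 faults.
11 > 10: adding a frame increased faults — Belady's anomaly.

10, 11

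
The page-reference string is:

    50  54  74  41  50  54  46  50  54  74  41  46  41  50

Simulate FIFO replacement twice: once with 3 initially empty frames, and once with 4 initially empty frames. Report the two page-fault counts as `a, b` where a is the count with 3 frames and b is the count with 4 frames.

3 frames: F F F F F F F . . F F . . F → 10 faults.
4 frames: F F F F . . F F F F F F . F → 11 faults.
11 > 10: adding a frame increased faults — Belady's anomaly.

10, 11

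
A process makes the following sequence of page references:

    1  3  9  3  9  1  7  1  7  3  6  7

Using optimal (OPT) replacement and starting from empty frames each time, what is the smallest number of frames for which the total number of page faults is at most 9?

f=1: 12 faults
f=2: 7 faults
f=3: 5 faults
f=4: 5 faults
f=5: 5 faults
Smallest f with faults ≤ 9 is 2.

2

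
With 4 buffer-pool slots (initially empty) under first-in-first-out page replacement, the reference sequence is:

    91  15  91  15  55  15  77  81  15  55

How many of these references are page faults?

5

91 -> fault, frames {91}
15 -> fault, frames {91,15}
91 -> hit
15 -> hit
55 -> fault, frames {91,15,55}
15 -> hit
77 -> fault, frames {91,15,55,77}
81 -> fault, evict 91, frames {15,55,77,81}
15 -> hit
55 -> hit
Page faults: 5.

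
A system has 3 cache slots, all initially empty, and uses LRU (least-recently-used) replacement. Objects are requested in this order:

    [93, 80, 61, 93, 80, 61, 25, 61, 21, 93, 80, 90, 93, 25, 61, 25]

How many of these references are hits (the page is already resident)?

6

93: fault, frames [93]
80: fault, frames [93, 80]
61: fault, frames [93, 80, 61]
93: hit
80: hit
61: hit
25: fault, evict 93, frames [80, 61, 25]
61: hit
21: fault, evict 80, frames [25, 61, 21]
93: fault, evict 25, frames [61, 21, 93]
80: fault, evict 61, frames [21, 93, 80]
90: fault, evict 21, frames [93, 80, 90]
93: hit
25: fault, evict 80, frames [90, 93, 25]
61: fault, evict 90, frames [93, 25, 61]
25: hit
Hits: 6.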